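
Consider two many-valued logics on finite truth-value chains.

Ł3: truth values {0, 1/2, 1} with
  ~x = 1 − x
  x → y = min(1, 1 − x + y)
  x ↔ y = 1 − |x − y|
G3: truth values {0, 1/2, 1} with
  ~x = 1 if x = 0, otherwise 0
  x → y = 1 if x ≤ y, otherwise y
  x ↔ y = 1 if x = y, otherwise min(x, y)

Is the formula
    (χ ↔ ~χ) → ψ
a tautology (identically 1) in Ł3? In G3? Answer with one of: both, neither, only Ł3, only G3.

only G3

In Ł3: at ψ = 0, χ = 1/2 the value is 0 — not a tautology.
In G3: every assignment gives 1 — tautology.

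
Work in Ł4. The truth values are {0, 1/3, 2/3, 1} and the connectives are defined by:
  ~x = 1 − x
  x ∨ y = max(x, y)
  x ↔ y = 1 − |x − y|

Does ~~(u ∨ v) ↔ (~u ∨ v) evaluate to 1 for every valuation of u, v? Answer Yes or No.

Counterexample: take u = 0, v = 0.
u ∨ v = 0 ∨ 0 = 0
~(u ∨ v) = ~0 = 1
~~(u ∨ v) = ~1 = 0
~u = ~0 = 1
~u ∨ v = 1 ∨ 0 = 1
~~(u ∨ v) ↔ (~u ∨ v) = 0 ↔ 1 = 0
This gives 0 ≠ 1.

No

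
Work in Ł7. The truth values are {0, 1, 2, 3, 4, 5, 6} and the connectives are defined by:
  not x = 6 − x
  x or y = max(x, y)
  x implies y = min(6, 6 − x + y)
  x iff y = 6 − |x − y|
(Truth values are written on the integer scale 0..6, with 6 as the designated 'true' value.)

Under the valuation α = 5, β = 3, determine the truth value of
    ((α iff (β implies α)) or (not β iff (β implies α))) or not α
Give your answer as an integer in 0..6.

5

β implies α = 3 implies 5 = 6
α iff (β implies α) = 5 iff 6 = 5
not β = not 3 = 3
β implies α = 3 implies 5 = 6
not β iff (β implies α) = 3 iff 6 = 3
(α iff (β implies α)) or (not β iff (β implies α)) = 5 or 3 = 5
not α = not 5 = 1
((α iff (β implies α)) or (not β iff (β implies α))) or not α = 5 or 1 = 5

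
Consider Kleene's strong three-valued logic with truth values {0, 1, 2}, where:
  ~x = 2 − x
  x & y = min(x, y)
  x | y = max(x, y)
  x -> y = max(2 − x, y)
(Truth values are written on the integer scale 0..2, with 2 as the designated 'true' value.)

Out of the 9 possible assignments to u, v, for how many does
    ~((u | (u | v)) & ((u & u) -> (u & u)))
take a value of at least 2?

u = 0, v = 0 ↦ 2  ≥
u = 0, v = 1 ↦ 1  <
u = 0, v = 2 ↦ 0  <
u = 1, v = 0 ↦ 1  <
u = 1, v = 1 ↦ 1  <
u = 1, v = 2 ↦ 1  <
u = 2, v = 0 ↦ 0  <
u = 2, v = 1 ↦ 0  <
u = 2, v = 2 ↦ 0  <
So 1 of the 9 assignments meets the threshold.

1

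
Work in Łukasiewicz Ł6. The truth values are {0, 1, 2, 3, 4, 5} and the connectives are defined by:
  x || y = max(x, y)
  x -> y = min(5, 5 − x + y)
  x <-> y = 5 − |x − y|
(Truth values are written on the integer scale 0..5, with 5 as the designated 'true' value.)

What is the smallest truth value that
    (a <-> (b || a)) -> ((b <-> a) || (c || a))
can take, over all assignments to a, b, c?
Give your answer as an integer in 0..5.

Take a = 2, b = 0, c = 0:
b || a = 0 || 2 = 2
a <-> (b || a) = 2 <-> 2 = 5
b <-> a = 0 <-> 2 = 3
c || a = 0 || 2 = 2
(b <-> a) || (c || a) = 3 || 2 = 3
(a <-> (b || a)) -> ((b <-> a) || (c || a)) = 5 -> 3 = 3
No assignment yields a value below 3, so this is the minimum.

3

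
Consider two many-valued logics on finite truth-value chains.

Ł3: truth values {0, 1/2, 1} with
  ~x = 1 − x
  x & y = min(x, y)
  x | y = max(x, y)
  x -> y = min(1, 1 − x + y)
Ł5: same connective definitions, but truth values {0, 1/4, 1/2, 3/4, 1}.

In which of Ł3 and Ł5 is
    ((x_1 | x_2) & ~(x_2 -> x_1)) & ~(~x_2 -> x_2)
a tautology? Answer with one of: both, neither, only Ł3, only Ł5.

neither

In Ł3: at x_1 = 0, x_2 = 0 the value is 0 — not a tautology.
In Ł5: at x_1 = 0, x_2 = 0 the value is 0 — not a tautology.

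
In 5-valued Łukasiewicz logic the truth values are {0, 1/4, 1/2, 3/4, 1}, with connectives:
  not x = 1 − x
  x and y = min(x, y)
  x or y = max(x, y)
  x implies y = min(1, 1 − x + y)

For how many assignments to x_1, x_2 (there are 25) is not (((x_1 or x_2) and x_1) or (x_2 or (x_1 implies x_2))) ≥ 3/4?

0

value 1/2: 1 assignment
value 1/4: 5 assignments
value 0: 19 assignments
So 0 of the 25 assignments meet the threshold.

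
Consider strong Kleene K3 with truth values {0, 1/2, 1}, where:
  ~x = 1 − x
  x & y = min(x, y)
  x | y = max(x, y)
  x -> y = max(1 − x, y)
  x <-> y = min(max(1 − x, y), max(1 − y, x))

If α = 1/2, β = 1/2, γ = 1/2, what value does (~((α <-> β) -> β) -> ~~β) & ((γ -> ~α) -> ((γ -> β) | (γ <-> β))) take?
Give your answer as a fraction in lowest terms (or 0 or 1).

1/2

α <-> β = 1/2 <-> 1/2 = 1/2
(α <-> β) -> β = 1/2 -> 1/2 = 1/2
~((α <-> β) -> β) = ~1/2 = 1/2
~β = ~1/2 = 1/2
~~β = ~1/2 = 1/2
~((α <-> β) -> β) -> ~~β = 1/2 -> 1/2 = 1/2
~α = ~1/2 = 1/2
γ -> ~α = 1/2 -> 1/2 = 1/2
γ -> β = 1/2 -> 1/2 = 1/2
γ <-> β = 1/2 <-> 1/2 = 1/2
(γ -> β) | (γ <-> β) = 1/2 | 1/2 = 1/2
(γ -> ~α) -> ((γ -> β) | (γ <-> β)) = 1/2 -> 1/2 = 1/2
(~((α <-> β) -> β) -> ~~β) & ((γ -> ~α) -> ((γ -> β) | (γ <-> β))) = 1/2 & 1/2 = 1/2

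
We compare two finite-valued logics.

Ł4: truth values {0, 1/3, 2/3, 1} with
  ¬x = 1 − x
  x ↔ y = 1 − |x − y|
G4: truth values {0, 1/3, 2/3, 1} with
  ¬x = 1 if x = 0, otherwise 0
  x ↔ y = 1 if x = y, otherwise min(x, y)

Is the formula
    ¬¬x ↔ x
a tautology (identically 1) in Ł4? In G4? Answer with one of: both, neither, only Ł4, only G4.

In Ł4: every assignment gives 1 — tautology.
In G4: at x = 1/3 the value is 1/3 — not a tautology.

only Ł4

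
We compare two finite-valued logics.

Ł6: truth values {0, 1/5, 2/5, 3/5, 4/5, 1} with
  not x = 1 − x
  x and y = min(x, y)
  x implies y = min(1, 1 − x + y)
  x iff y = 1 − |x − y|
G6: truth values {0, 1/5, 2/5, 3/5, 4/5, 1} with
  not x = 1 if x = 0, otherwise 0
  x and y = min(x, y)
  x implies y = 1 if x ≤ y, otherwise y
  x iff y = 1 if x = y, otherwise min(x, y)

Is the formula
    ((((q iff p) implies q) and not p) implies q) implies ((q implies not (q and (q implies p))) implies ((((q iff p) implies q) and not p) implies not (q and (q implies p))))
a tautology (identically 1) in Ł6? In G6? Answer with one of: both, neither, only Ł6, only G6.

both

In Ł6: every assignment gives 1 — tautology.
In G6: every assignment gives 1 — tautology.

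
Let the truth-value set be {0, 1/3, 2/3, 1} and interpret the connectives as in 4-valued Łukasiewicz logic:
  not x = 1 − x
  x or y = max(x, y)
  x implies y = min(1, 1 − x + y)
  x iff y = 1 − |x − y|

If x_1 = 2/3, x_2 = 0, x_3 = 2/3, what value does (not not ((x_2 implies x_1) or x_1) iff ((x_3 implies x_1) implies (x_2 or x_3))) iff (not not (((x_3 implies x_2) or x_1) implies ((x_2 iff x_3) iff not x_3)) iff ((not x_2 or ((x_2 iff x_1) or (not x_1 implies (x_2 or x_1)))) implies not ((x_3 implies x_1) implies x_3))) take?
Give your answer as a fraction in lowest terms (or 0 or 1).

2/3

x_2 implies x_1 = 0 implies 2/3 = 1
(x_2 implies x_1) or x_1 = 1 or 2/3 = 1
not ((x_2 implies x_1) or x_1) = not 1 = 0
not not ((x_2 implies x_1) or x_1) = not 0 = 1
x_3 implies x_1 = 2/3 implies 2/3 = 1
x_2 or x_3 = 0 or 2/3 = 2/3
(x_3 implies x_1) implies (x_2 or x_3) = 1 implies 2/3 = 2/3
not not ((x_2 implies x_1) or x_1) iff ((x_3 implies x_1) implies (x_2 or x_3)) = 1 iff 2/3 = 2/3
x_3 implies x_2 = 2/3 implies 0 = 1/3
(x_3 implies x_2) or x_1 = 1/3 or 2/3 = 2/3
x_2 iff x_3 = 0 iff 2/3 = 1/3
not x_3 = not 2/3 = 1/3
(x_2 iff x_3) iff not x_3 = 1/3 iff 1/3 = 1
((x_3 implies x_2) or x_1) implies ((x_2 iff x_3) iff not x_3) = 2/3 implies 1 = 1
not (((x_3 implies x_2) or x_1) implies ((x_2 iff x_3) iff not x_3)) = not 1 = 0
not not (((x_3 implies x_2) or x_1) implies ((x_2 iff x_3) iff not x_3)) = not 0 = 1
not x_2 = not 0 = 1
x_2 iff x_1 = 0 iff 2/3 = 1/3
not x_1 = not 2/3 = 1/3
x_2 or x_1 = 0 or 2/3 = 2/3
not x_1 implies (x_2 or x_1) = 1/3 implies 2/3 = 1
(x_2 iff x_1) or (not x_1 implies (x_2 or x_1)) = 1/3 or 1 = 1
not x_2 or ((x_2 iff x_1) or (not x_1 implies (x_2 or x_1))) = 1 or 1 = 1
x_3 implies x_1 = 2/3 implies 2/3 = 1
(x_3 implies x_1) implies x_3 = 1 implies 2/3 = 2/3
not ((x_3 implies x_1) implies x_3) = not 2/3 = 1/3
(not x_2 or ((x_2 iff x_1) or (not x_1 implies (x_2 or x_1)))) implies not ((x_3 implies x_1) implies x_3) = 1 implies 1/3 = 1/3
not not (((x_3 implies x_2) or x_1) implies ((x_2 iff x_3) iff not x_3)) iff ((not x_2 or ((x_2 iff x_1) or (not x_1 implies (x_2 or x_1)))) implies not ((x_3 implies x_1) implies x_3)) = 1 iff 1/3 = 1/3
(not not ((x_2 implies x_1) or x_1) iff ((x_3 implies x_1) implies (x_2 or x_3))) iff (not not (((x_3 implies x_2) or x_1) implies ((x_2 iff x_3) iff not x_3)) iff ((not x_2 or ((x_2 iff x_1) or (not x_1 implies (x_2 or x_1)))) implies not ((x_3 implies x_1) implies x_3))) = 2/3 iff 1/3 = 2/3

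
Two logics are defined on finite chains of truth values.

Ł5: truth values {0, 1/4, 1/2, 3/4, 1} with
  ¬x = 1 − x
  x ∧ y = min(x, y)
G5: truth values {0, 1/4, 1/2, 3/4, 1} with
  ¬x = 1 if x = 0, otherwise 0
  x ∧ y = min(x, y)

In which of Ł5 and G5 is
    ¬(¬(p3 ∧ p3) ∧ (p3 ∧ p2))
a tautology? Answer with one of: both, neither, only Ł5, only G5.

In Ł5: at p2 = 1/4, p3 = 1/4 the value is 3/4 — not a tautology.
In G5: every assignment gives 1 — tautology.

only G5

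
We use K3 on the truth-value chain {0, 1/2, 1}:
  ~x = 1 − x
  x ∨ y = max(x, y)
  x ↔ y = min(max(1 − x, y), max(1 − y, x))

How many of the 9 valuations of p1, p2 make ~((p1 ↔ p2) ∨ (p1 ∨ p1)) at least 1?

1

p1 = 0, p2 = 0 ↦ 0  <
p1 = 0, p2 = 1/2 ↦ 1/2  <
p1 = 0, p2 = 1 ↦ 1  ≥
p1 = 1/2, p2 = 0 ↦ 1/2  <
p1 = 1/2, p2 = 1/2 ↦ 1/2  <
p1 = 1/2, p2 = 1 ↦ 1/2  <
p1 = 1, p2 = 0 ↦ 0  <
p1 = 1, p2 = 1/2 ↦ 0  <
p1 = 1, p2 = 1 ↦ 0  <
So 1 of the 9 assignments meets the threshold.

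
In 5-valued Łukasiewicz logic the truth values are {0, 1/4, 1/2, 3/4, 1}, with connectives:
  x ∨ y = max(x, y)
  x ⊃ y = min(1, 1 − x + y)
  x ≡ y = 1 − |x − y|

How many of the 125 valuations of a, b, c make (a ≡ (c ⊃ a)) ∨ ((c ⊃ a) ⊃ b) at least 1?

value 1: 71 assignments (counts)
value 3/4: 31 assignments
value 1/2: 16 assignments
value 1/4: 6 assignments
value 0: 1 assignment
So 71 of the 125 assignments meet the threshold.

71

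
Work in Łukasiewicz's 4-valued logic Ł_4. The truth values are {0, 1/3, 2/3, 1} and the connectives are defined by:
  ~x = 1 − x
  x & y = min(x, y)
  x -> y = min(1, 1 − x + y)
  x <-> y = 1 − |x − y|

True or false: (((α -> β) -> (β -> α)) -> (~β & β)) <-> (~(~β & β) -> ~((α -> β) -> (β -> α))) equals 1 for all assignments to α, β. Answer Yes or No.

α = 0, β = 0 ↦ 1
α = 0, β = 1/3 ↦ 1
α = 0, β = 2/3 ↦ 1
α = 0, β = 1 ↦ 1
α = 1/3, β = 0 ↦ 1
α = 1/3, β = 1/3 ↦ 1
α = 1/3, β = 2/3 ↦ 1
α = 1/3, β = 1 ↦ 1
α = 2/3, β = 0 ↦ 1
α = 2/3, β = 1/3 ↦ 1
α = 2/3, β = 2/3 ↦ 1
α = 2/3, β = 1 ↦ 1
α = 1, β = 0 ↦ 1
α = 1, β = 1/3 ↦ 1
α = 1, β = 2/3 ↦ 1
α = 1, β = 1 ↦ 1
Every assignment gives a value ≥ 1.

Yes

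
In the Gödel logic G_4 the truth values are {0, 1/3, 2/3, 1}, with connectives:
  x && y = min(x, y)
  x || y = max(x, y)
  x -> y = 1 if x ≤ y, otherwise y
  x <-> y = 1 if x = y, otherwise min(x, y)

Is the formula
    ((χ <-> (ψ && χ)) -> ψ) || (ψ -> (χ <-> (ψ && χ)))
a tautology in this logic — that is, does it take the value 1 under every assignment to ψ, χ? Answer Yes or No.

ψ = 0, χ = 0 ↦ 1
ψ = 0, χ = 1/3 ↦ 1
ψ = 0, χ = 2/3 ↦ 1
ψ = 0, χ = 1 ↦ 1
ψ = 1/3, χ = 0 ↦ 1
ψ = 1/3, χ = 1/3 ↦ 1
ψ = 1/3, χ = 2/3 ↦ 1
ψ = 1/3, χ = 1 ↦ 1
ψ = 2/3, χ = 0 ↦ 1
ψ = 2/3, χ = 1/3 ↦ 1
ψ = 2/3, χ = 2/3 ↦ 1
ψ = 2/3, χ = 1 ↦ 1
ψ = 1, χ = 0 ↦ 1
ψ = 1, χ = 1/3 ↦ 1
ψ = 1, χ = 2/3 ↦ 1
ψ = 1, χ = 1 ↦ 1
Every assignment gives a value ≥ 1.

Yes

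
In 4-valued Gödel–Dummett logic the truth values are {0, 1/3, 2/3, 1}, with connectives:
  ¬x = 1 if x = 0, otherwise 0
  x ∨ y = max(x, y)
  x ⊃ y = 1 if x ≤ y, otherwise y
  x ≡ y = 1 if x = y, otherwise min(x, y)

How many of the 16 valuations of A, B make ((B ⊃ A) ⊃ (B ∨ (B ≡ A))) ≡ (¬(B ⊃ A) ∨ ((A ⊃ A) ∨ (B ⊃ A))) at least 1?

A = 0, B = 0 ↦ 1  ≥
A = 0, B = 1/3 ↦ 1  ≥
A = 0, B = 2/3 ↦ 1  ≥
A = 0, B = 1 ↦ 1  ≥
A = 1/3, B = 0 ↦ 0  <
A = 1/3, B = 1/3 ↦ 1  ≥
A = 1/3, B = 2/3 ↦ 1  ≥
A = 1/3, B = 1 ↦ 1  ≥
A = 2/3, B = 0 ↦ 0  <
A = 2/3, B = 1/3 ↦ 1/3  <
A = 2/3, B = 2/3 ↦ 1  ≥
A = 2/3, B = 1 ↦ 1  ≥
A = 1, B = 0 ↦ 0  <
A = 1, B = 1/3 ↦ 1/3  <
A = 1, B = 2/3 ↦ 2/3  <
A = 1, B = 1 ↦ 1  ≥
So 10 of the 16 assignments meet the threshold.

10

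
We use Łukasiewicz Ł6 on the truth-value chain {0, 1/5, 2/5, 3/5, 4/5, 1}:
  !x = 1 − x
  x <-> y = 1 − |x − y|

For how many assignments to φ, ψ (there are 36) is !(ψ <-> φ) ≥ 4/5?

value 1: 2 assignments (counts)
value 4/5: 4 assignments (counts)
value 3/5: 6 assignments
value 2/5: 8 assignments
value 1/5: 10 assignments
value 0: 6 assignments
So 6 of the 36 assignments meet the threshold.

6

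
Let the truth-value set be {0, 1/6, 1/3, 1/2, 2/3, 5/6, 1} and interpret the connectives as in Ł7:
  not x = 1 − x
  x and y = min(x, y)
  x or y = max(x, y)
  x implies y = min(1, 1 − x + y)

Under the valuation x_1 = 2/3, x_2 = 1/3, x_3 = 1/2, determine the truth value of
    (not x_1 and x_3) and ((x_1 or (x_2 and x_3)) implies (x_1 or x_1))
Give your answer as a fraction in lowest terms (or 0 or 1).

1/3

not x_1 = not 2/3 = 1/3
not x_1 and x_3 = 1/3 and 1/2 = 1/3
x_2 and x_3 = 1/3 and 1/2 = 1/3
x_1 or (x_2 and x_3) = 2/3 or 1/3 = 2/3
x_1 or x_1 = 2/3 or 2/3 = 2/3
(x_1 or (x_2 and x_3)) implies (x_1 or x_1) = 2/3 implies 2/3 = 1
(not x_1 and x_3) and ((x_1 or (x_2 and x_3)) implies (x_1 or x_1)) = 1/3 and 1 = 1/3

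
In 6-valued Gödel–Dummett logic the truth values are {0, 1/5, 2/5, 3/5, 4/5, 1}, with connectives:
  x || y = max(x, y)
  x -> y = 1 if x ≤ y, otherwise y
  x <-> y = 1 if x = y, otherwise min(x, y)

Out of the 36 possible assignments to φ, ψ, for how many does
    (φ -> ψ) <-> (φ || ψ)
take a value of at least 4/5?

12

value 1: 6 assignments (counts)
value 4/5: 6 assignments (counts)
value 3/5: 6 assignments
value 2/5: 6 assignments
value 1/5: 6 assignments
value 0: 6 assignments
So 12 of the 36 assignments meet the threshold.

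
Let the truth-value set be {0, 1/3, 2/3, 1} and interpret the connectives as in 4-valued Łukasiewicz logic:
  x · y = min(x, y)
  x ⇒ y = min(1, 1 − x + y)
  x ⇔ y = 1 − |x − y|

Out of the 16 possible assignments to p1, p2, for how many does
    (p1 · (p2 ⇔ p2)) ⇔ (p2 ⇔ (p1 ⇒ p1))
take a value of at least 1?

p1 = 0, p2 = 0 ↦ 1  ≥
p1 = 0, p2 = 1/3 ↦ 2/3  <
p1 = 0, p2 = 2/3 ↦ 1/3  <
p1 = 0, p2 = 1 ↦ 0  <
p1 = 1/3, p2 = 0 ↦ 2/3  <
p1 = 1/3, p2 = 1/3 ↦ 1  ≥
p1 = 1/3, p2 = 2/3 ↦ 2/3  <
p1 = 1/3, p2 = 1 ↦ 1/3  <
p1 = 2/3, p2 = 0 ↦ 1/3  <
p1 = 2/3, p2 = 1/3 ↦ 2/3  <
p1 = 2/3, p2 = 2/3 ↦ 1  ≥
p1 = 2/3, p2 = 1 ↦ 2/3  <
p1 = 1, p2 = 0 ↦ 0  <
p1 = 1, p2 = 1/3 ↦ 1/3  <
p1 = 1, p2 = 2/3 ↦ 2/3  <
p1 = 1, p2 = 1 ↦ 1  ≥
So 4 of the 16 assignments meet the threshold.

4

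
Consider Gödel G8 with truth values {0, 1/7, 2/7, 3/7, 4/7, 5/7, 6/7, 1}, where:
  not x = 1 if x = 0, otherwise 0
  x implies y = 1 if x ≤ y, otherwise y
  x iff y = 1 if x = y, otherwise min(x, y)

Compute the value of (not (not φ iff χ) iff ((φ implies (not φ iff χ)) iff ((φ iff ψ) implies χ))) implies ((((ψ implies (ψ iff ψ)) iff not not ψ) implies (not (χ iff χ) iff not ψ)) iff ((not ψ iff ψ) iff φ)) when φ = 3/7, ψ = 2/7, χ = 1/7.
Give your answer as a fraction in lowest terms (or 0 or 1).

not φ = not 3/7 = 0
not φ iff χ = 0 iff 1/7 = 0
not (not φ iff χ) = not 0 = 1
not φ = not 3/7 = 0
not φ iff χ = 0 iff 1/7 = 0
φ implies (not φ iff χ) = 3/7 implies 0 = 0
φ iff ψ = 3/7 iff 2/7 = 2/7
(φ iff ψ) implies χ = 2/7 implies 1/7 = 1/7
(φ implies (not φ iff χ)) iff ((φ iff ψ) implies χ) = 0 iff 1/7 = 0
not (not φ iff χ) iff ((φ implies (not φ iff χ)) iff ((φ iff ψ) implies χ)) = 1 iff 0 = 0
ψ iff ψ = 2/7 iff 2/7 = 1
ψ implies (ψ iff ψ) = 2/7 implies 1 = 1
not ψ = not 2/7 = 0
not not ψ = not 0 = 1
(ψ implies (ψ iff ψ)) iff not not ψ = 1 iff 1 = 1
χ iff χ = 1/7 iff 1/7 = 1
not (χ iff χ) = not 1 = 0
not ψ = not 2/7 = 0
not (χ iff χ) iff not ψ = 0 iff 0 = 1
((ψ implies (ψ iff ψ)) iff not not ψ) implies (not (χ iff χ) iff not ψ) = 1 implies 1 = 1
not ψ = not 2/7 = 0
not ψ iff ψ = 0 iff 2/7 = 0
(not ψ iff ψ) iff φ = 0 iff 3/7 = 0
(((ψ implies (ψ iff ψ)) iff not not ψ) implies (not (χ iff χ) iff not ψ)) iff ((not ψ iff ψ) iff φ) = 1 iff 0 = 0
(not (not φ iff χ) iff ((φ implies (not φ iff χ)) iff ((φ iff ψ) implies χ))) implies ((((ψ implies (ψ iff ψ)) iff not not ψ) implies (not (χ iff χ) iff not ψ)) iff ((not ψ iff ψ) iff φ)) = 0 implies 0 = 1

1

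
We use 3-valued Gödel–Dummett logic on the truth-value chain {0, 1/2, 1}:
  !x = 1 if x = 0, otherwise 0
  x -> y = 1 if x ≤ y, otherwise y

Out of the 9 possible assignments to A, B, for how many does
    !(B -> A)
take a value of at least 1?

A = 0, B = 0 ↦ 0  <
A = 0, B = 1/2 ↦ 1  ≥
A = 0, B = 1 ↦ 1  ≥
A = 1/2, B = 0 ↦ 0  <
A = 1/2, B = 1/2 ↦ 0  <
A = 1/2, B = 1 ↦ 0  <
A = 1, B = 0 ↦ 0  <
A = 1, B = 1/2 ↦ 0  <
A = 1, B = 1 ↦ 0  <
So 2 of the 9 assignments meet the threshold.

2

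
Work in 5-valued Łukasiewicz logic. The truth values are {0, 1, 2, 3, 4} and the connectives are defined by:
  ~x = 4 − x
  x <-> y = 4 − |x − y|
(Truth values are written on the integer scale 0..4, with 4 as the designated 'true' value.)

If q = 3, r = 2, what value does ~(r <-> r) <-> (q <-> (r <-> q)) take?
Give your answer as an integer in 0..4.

0

r <-> r = 2 <-> 2 = 4
~(r <-> r) = ~4 = 0
r <-> q = 2 <-> 3 = 3
q <-> (r <-> q) = 3 <-> 3 = 4
~(r <-> r) <-> (q <-> (r <-> q)) = 0 <-> 4 = 0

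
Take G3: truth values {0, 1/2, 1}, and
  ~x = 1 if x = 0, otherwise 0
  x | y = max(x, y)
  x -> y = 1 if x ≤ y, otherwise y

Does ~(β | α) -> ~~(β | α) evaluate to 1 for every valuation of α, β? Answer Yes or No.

Counterexample: take α = 0, β = 0.
β | α = 0 | 0 = 0
~(β | α) = ~0 = 1
β | α = 0 | 0 = 0
~(β | α) = ~0 = 1
~~(β | α) = ~1 = 0
~(β | α) -> ~~(β | α) = 1 -> 0 = 0
This gives 0 ≠ 1.

No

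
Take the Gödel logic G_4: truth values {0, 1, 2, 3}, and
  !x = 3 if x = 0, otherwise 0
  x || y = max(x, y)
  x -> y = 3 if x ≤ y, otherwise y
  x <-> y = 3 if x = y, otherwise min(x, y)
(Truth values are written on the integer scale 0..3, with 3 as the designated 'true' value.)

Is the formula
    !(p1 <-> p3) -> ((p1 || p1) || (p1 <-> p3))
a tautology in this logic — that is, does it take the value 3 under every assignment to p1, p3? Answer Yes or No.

No

Counterexample: take p1 = 0, p3 = 1.
p1 <-> p3 = 0 <-> 1 = 0
!(p1 <-> p3) = !0 = 3
p1 || p1 = 0 || 0 = 0
(p1 || p1) || (p1 <-> p3) = 0 || 0 = 0
!(p1 <-> p3) -> ((p1 || p1) || (p1 <-> p3)) = 3 -> 0 = 0
This gives 0 ≠ 3.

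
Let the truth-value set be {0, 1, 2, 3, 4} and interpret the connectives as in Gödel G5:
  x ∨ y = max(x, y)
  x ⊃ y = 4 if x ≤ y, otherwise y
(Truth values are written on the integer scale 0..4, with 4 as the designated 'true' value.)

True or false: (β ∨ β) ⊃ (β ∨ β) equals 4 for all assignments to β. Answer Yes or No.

β = 0 ↦ 4
β = 1 ↦ 4
β = 2 ↦ 4
β = 3 ↦ 4
β = 4 ↦ 4
Every assignment gives a value ≥ 4.

Yes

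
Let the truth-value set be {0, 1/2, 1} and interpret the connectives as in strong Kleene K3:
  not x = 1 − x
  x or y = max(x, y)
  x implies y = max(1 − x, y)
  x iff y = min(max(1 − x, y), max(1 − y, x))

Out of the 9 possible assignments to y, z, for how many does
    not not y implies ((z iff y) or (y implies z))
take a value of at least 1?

y = 0, z = 0 ↦ 1  ≥
y = 0, z = 1/2 ↦ 1  ≥
y = 0, z = 1 ↦ 1  ≥
y = 1/2, z = 0 ↦ 1/2  <
y = 1/2, z = 1/2 ↦ 1/2  <
y = 1/2, z = 1 ↦ 1  ≥
y = 1, z = 0 ↦ 0  <
y = 1, z = 1/2 ↦ 1/2  <
y = 1, z = 1 ↦ 1  ≥
So 5 of the 9 assignments meet the threshold.

5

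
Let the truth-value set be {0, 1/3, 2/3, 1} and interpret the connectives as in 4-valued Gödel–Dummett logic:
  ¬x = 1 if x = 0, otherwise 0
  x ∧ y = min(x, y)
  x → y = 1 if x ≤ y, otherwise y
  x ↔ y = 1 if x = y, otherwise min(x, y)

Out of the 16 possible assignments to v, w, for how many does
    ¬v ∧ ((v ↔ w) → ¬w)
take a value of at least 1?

4

v = 0, w = 0 ↦ 1  ≥
v = 0, w = 1/3 ↦ 1  ≥
v = 0, w = 2/3 ↦ 1  ≥
v = 0, w = 1 ↦ 1  ≥
v = 1/3, w = 0 ↦ 0  <
v = 1/3, w = 1/3 ↦ 0  <
v = 1/3, w = 2/3 ↦ 0  <
v = 1/3, w = 1 ↦ 0  <
v = 2/3, w = 0 ↦ 0  <
v = 2/3, w = 1/3 ↦ 0  <
v = 2/3, w = 2/3 ↦ 0  <
v = 2/3, w = 1 ↦ 0  <
v = 1, w = 0 ↦ 0  <
v = 1, w = 1/3 ↦ 0  <
v = 1, w = 2/3 ↦ 0  <
v = 1, w = 1 ↦ 0  <
So 4 of the 16 assignments meet the threshold.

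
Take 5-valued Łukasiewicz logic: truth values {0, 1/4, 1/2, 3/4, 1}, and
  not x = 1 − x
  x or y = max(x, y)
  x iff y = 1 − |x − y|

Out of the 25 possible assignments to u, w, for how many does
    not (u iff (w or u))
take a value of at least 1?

value 1: 1 assignment (counts)
value 3/4: 2 assignments
value 1/2: 3 assignments
value 1/4: 4 assignments
value 0: 15 assignments
So 1 of the 25 assignments meets the threshold.

1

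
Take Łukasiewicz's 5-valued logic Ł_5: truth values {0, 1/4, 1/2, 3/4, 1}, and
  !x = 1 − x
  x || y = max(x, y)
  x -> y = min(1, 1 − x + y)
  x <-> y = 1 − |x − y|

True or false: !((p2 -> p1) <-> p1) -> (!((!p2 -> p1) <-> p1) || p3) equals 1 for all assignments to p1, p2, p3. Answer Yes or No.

Counterexample: take p1 = 0, p2 = 0, p3 = 0.
p2 -> p1 = 0 -> 0 = 1
(p2 -> p1) <-> p1 = 1 <-> 0 = 0
!((p2 -> p1) <-> p1) = !0 = 1
!p2 = !0 = 1
!p2 -> p1 = 1 -> 0 = 0
(!p2 -> p1) <-> p1 = 0 <-> 0 = 1
!((!p2 -> p1) <-> p1) = !1 = 0
!((!p2 -> p1) <-> p1) || p3 = 0 || 0 = 0
!((p2 -> p1) <-> p1) -> (!((!p2 -> p1) <-> p1) || p3) = 1 -> 0 = 0
This gives 0 ≠ 1.

No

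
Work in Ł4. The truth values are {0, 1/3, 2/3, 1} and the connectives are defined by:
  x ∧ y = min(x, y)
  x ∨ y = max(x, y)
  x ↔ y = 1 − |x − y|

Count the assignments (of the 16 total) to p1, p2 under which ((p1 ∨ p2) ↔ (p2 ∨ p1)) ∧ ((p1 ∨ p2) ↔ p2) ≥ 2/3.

p1 = 0, p2 = 0 ↦ 1  ≥
p1 = 0, p2 = 1/3 ↦ 1  ≥
p1 = 0, p2 = 2/3 ↦ 1  ≥
p1 = 0, p2 = 1 ↦ 1  ≥
p1 = 1/3, p2 = 0 ↦ 2/3  ≥
p1 = 1/3, p2 = 1/3 ↦ 1  ≥
p1 = 1/3, p2 = 2/3 ↦ 1  ≥
p1 = 1/3, p2 = 1 ↦ 1  ≥
p1 = 2/3, p2 = 0 ↦ 1/3  <
p1 = 2/3, p2 = 1/3 ↦ 2/3  ≥
p1 = 2/3, p2 = 2/3 ↦ 1  ≥
p1 = 2/3, p2 = 1 ↦ 1  ≥
p1 = 1, p2 = 0 ↦ 0  <
p1 = 1, p2 = 1/3 ↦ 1/3  <
p1 = 1, p2 = 2/3 ↦ 2/3  ≥
p1 = 1, p2 = 1 ↦ 1  ≥
So 13 of the 16 assignments meet the threshold.

13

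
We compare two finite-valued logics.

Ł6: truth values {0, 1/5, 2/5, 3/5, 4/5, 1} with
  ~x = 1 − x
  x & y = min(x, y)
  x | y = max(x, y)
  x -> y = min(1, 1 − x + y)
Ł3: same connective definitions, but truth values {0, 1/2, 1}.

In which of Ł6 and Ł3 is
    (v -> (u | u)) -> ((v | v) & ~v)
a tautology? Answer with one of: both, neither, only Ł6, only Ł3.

neither

In Ł6: at u = 0, v = 0 the value is 0 — not a tautology.
In Ł3: at u = 0, v = 0 the value is 0 — not a tautology.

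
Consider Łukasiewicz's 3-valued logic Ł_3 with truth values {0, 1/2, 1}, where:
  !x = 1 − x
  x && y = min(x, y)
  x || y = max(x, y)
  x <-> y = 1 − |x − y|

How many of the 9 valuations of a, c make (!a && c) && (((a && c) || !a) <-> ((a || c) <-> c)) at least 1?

1

a = 0, c = 0 ↦ 0  <
a = 0, c = 1/2 ↦ 1/2  <
a = 0, c = 1 ↦ 1  ≥
a = 1/2, c = 0 ↦ 0  <
a = 1/2, c = 1/2 ↦ 1/2  <
a = 1/2, c = 1 ↦ 1/2  <
a = 1, c = 0 ↦ 0  <
a = 1, c = 1/2 ↦ 0  <
a = 1, c = 1 ↦ 0  <
So 1 of the 9 assignments meets the threshold.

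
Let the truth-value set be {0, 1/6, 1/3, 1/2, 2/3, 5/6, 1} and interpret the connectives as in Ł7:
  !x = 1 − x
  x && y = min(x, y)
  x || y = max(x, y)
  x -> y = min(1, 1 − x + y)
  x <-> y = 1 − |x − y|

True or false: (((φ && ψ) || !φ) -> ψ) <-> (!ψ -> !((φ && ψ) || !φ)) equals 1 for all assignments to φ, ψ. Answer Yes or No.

Yes

At φ = 1/3, ψ = 0, for instance:
φ && ψ = 1/3 && 0 = 0
!φ = !1/3 = 2/3
(φ && ψ) || !φ = 0 || 2/3 = 2/3
((φ && ψ) || !φ) -> ψ = 2/3 -> 0 = 1/3
!ψ = !0 = 1
!((φ && ψ) || !φ) = !2/3 = 1/3
!ψ -> !((φ && ψ) || !φ) = 1 -> 1/3 = 1/3
(((φ && ψ) || !φ) -> ψ) <-> (!ψ -> !((φ && ψ) || !φ)) = 1/3 <-> 1/3 = 1
and checking the remaining 48 assignments likewise gives ≥ 1 in every case.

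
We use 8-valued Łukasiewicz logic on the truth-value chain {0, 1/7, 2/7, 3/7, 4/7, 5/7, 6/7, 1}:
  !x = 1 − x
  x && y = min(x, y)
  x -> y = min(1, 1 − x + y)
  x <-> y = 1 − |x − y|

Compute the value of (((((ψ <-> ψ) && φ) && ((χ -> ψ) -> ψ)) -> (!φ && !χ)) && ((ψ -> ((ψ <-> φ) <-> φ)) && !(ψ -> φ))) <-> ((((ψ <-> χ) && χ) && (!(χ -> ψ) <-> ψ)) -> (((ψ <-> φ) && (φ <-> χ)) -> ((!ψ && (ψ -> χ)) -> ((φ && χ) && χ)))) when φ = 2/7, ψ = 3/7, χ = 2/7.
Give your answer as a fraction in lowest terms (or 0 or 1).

ψ <-> ψ = 3/7 <-> 3/7 = 1
(ψ <-> ψ) && φ = 1 && 2/7 = 2/7
χ -> ψ = 2/7 -> 3/7 = 1
(χ -> ψ) -> ψ = 1 -> 3/7 = 3/7
((ψ <-> ψ) && φ) && ((χ -> ψ) -> ψ) = 2/7 && 3/7 = 2/7
!φ = !2/7 = 5/7
!χ = !2/7 = 5/7
!φ && !χ = 5/7 && 5/7 = 5/7
(((ψ <-> ψ) && φ) && ((χ -> ψ) -> ψ)) -> (!φ && !χ) = 2/7 -> 5/7 = 1
ψ <-> φ = 3/7 <-> 2/7 = 6/7
(ψ <-> φ) <-> φ = 6/7 <-> 2/7 = 3/7
ψ -> ((ψ <-> φ) <-> φ) = 3/7 -> 3/7 = 1
ψ -> φ = 3/7 -> 2/7 = 6/7
!(ψ -> φ) = !6/7 = 1/7
(ψ -> ((ψ <-> φ) <-> φ)) && !(ψ -> φ) = 1 && 1/7 = 1/7
((((ψ <-> ψ) && φ) && ((χ -> ψ) -> ψ)) -> (!φ && !χ)) && ((ψ -> ((ψ <-> φ) <-> φ)) && !(ψ -> φ)) = 1 && 1/7 = 1/7
ψ <-> χ = 3/7 <-> 2/7 = 6/7
(ψ <-> χ) && χ = 6/7 && 2/7 = 2/7
χ -> ψ = 2/7 -> 3/7 = 1
!(χ -> ψ) = !1 = 0
!(χ -> ψ) <-> ψ = 0 <-> 3/7 = 4/7
((ψ <-> χ) && χ) && (!(χ -> ψ) <-> ψ) = 2/7 && 4/7 = 2/7
ψ <-> φ = 3/7 <-> 2/7 = 6/7
φ <-> χ = 2/7 <-> 2/7 = 1
(ψ <-> φ) && (φ <-> χ) = 6/7 && 1 = 6/7
!ψ = !3/7 = 4/7
ψ -> χ = 3/7 -> 2/7 = 6/7
!ψ && (ψ -> χ) = 4/7 && 6/7 = 4/7
φ && χ = 2/7 && 2/7 = 2/7
(φ && χ) && χ = 2/7 && 2/7 = 2/7
(!ψ && (ψ -> χ)) -> ((φ && χ) && χ) = 4/7 -> 2/7 = 5/7
((ψ <-> φ) && (φ <-> χ)) -> ((!ψ && (ψ -> χ)) -> ((φ && χ) && χ)) = 6/7 -> 5/7 = 6/7
(((ψ <-> χ) && χ) && (!(χ -> ψ) <-> ψ)) -> (((ψ <-> φ) && (φ <-> χ)) -> ((!ψ && (ψ -> χ)) -> ((φ && χ) && χ))) = 2/7 -> 6/7 = 1
(((((ψ <-> ψ) && φ) && ((χ -> ψ) -> ψ)) -> (!φ && !χ)) && ((ψ -> ((ψ <-> φ) <-> φ)) && !(ψ -> φ))) <-> ((((ψ <-> χ) && χ) && (!(χ -> ψ) <-> ψ)) -> (((ψ <-> φ) && (φ <-> χ)) -> ((!ψ && (ψ -> χ)) -> ((φ && χ) && χ)))) = 1/7 <-> 1 = 1/7

1/7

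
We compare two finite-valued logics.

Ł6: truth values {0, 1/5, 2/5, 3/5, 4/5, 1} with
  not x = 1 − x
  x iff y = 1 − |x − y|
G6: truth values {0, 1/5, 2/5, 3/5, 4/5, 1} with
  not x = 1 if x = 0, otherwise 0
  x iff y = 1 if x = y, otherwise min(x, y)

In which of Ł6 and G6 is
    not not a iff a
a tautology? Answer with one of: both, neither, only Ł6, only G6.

In Ł6: every assignment gives 1 — tautology.
In G6: at a = 1/5 the value is 1/5 — not a tautology.

only Ł6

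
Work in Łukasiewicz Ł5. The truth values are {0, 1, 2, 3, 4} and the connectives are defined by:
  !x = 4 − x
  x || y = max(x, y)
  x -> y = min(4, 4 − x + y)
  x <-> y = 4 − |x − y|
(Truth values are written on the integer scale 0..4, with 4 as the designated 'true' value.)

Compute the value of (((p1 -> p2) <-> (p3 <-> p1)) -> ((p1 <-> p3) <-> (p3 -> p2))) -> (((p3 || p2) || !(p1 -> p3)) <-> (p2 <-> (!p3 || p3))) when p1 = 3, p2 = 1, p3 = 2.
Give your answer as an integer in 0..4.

3

p1 -> p2 = 3 -> 1 = 2
p3 <-> p1 = 2 <-> 3 = 3
(p1 -> p2) <-> (p3 <-> p1) = 2 <-> 3 = 3
p1 <-> p3 = 3 <-> 2 = 3
p3 -> p2 = 2 -> 1 = 3
(p1 <-> p3) <-> (p3 -> p2) = 3 <-> 3 = 4
((p1 -> p2) <-> (p3 <-> p1)) -> ((p1 <-> p3) <-> (p3 -> p2)) = 3 -> 4 = 4
p3 || p2 = 2 || 1 = 2
p1 -> p3 = 3 -> 2 = 3
!(p1 -> p3) = !3 = 1
(p3 || p2) || !(p1 -> p3) = 2 || 1 = 2
!p3 = !2 = 2
!p3 || p3 = 2 || 2 = 2
p2 <-> (!p3 || p3) = 1 <-> 2 = 3
((p3 || p2) || !(p1 -> p3)) <-> (p2 <-> (!p3 || p3)) = 2 <-> 3 = 3
(((p1 -> p2) <-> (p3 <-> p1)) -> ((p1 <-> p3) <-> (p3 -> p2))) -> (((p3 || p2) || !(p1 -> p3)) <-> (p2 <-> (!p3 || p3))) = 4 -> 3 = 3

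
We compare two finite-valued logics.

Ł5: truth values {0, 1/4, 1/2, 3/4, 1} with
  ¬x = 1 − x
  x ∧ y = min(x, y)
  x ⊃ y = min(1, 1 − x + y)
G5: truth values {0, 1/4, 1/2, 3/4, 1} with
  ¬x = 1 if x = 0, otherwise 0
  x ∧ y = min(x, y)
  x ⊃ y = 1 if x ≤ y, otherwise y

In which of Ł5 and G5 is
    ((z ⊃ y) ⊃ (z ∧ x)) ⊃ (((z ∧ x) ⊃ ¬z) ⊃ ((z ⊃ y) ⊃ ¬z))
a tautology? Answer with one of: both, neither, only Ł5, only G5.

In Ł5: every assignment gives 1 — tautology.
In G5: every assignment gives 1 — tautology.

both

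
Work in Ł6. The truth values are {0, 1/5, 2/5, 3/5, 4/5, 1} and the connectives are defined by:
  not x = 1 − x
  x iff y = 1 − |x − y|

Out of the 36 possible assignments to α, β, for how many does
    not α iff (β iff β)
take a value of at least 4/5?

12

value 1: 6 assignments (counts)
value 4/5: 6 assignments (counts)
value 3/5: 6 assignments
value 2/5: 6 assignments
value 1/5: 6 assignments
value 0: 6 assignments
So 12 of the 36 assignments meet the threshold.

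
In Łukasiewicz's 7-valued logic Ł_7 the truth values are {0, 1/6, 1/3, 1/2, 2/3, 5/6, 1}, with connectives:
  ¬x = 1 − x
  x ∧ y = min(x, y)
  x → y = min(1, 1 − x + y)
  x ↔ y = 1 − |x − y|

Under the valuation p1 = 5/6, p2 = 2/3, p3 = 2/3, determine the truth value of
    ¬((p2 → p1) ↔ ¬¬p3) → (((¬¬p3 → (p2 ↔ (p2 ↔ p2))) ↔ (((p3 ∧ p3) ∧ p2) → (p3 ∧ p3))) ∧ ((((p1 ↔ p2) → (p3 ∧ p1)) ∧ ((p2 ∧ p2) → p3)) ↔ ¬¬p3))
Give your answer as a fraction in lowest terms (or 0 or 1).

p2 → p1 = 2/3 → 5/6 = 1
¬p3 = ¬2/3 = 1/3
¬¬p3 = ¬1/3 = 2/3
(p2 → p1) ↔ ¬¬p3 = 1 ↔ 2/3 = 2/3
¬((p2 → p1) ↔ ¬¬p3) = ¬2/3 = 1/3
¬p3 = ¬2/3 = 1/3
¬¬p3 = ¬1/3 = 2/3
p2 ↔ p2 = 2/3 ↔ 2/3 = 1
p2 ↔ (p2 ↔ p2) = 2/3 ↔ 1 = 2/3
¬¬p3 → (p2 ↔ (p2 ↔ p2)) = 2/3 → 2/3 = 1
p3 ∧ p3 = 2/3 ∧ 2/3 = 2/3
(p3 ∧ p3) ∧ p2 = 2/3 ∧ 2/3 = 2/3
p3 ∧ p3 = 2/3 ∧ 2/3 = 2/3
((p3 ∧ p3) ∧ p2) → (p3 ∧ p3) = 2/3 → 2/3 = 1
(¬¬p3 → (p2 ↔ (p2 ↔ p2))) ↔ (((p3 ∧ p3) ∧ p2) → (p3 ∧ p3)) = 1 ↔ 1 = 1
p1 ↔ p2 = 5/6 ↔ 2/3 = 5/6
p3 ∧ p1 = 2/3 ∧ 5/6 = 2/3
(p1 ↔ p2) → (p3 ∧ p1) = 5/6 → 2/3 = 5/6
p2 ∧ p2 = 2/3 ∧ 2/3 = 2/3
(p2 ∧ p2) → p3 = 2/3 → 2/3 = 1
((p1 ↔ p2) → (p3 ∧ p1)) ∧ ((p2 ∧ p2) → p3) = 5/6 ∧ 1 = 5/6
¬p3 = ¬2/3 = 1/3
¬¬p3 = ¬1/3 = 2/3
(((p1 ↔ p2) → (p3 ∧ p1)) ∧ ((p2 ∧ p2) → p3)) ↔ ¬¬p3 = 5/6 ↔ 2/3 = 5/6
((¬¬p3 → (p2 ↔ (p2 ↔ p2))) ↔ (((p3 ∧ p3) ∧ p2) → (p3 ∧ p3))) ∧ ((((p1 ↔ p2) → (p3 ∧ p1)) ∧ ((p2 ∧ p2) → p3)) ↔ ¬¬p3) = 1 ∧ 5/6 = 5/6
¬((p2 → p1) ↔ ¬¬p3) → (((¬¬p3 → (p2 ↔ (p2 ↔ p2))) ↔ (((p3 ∧ p3) ∧ p2) → (p3 ∧ p3))) ∧ ((((p1 ↔ p2) → (p3 ∧ p1)) ∧ ((p2 ∧ p2) → p3)) ↔ ¬¬p3)) = 1/3 → 5/6 = 1

1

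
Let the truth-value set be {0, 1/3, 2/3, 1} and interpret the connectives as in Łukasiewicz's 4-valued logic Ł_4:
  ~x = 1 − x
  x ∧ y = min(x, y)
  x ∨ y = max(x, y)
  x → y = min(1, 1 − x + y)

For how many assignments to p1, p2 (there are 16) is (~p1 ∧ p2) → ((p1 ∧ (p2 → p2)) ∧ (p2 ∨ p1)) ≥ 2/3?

14

p1 = 0, p2 = 0 ↦ 1  ≥
p1 = 0, p2 = 1/3 ↦ 2/3  ≥
p1 = 0, p2 = 2/3 ↦ 1/3  <
p1 = 0, p2 = 1 ↦ 0  <
p1 = 1/3, p2 = 0 ↦ 1  ≥
p1 = 1/3, p2 = 1/3 ↦ 1  ≥
p1 = 1/3, p2 = 2/3 ↦ 2/3  ≥
p1 = 1/3, p2 = 1 ↦ 2/3  ≥
p1 = 2/3, p2 = 0 ↦ 1  ≥
p1 = 2/3, p2 = 1/3 ↦ 1  ≥
p1 = 2/3, p2 = 2/3 ↦ 1  ≥
p1 = 2/3, p2 = 1 ↦ 1  ≥
p1 = 1, p2 = 0 ↦ 1  ≥
p1 = 1, p2 = 1/3 ↦ 1  ≥
p1 = 1, p2 = 2/3 ↦ 1  ≥
p1 = 1, p2 = 1 ↦ 1  ≥
So 14 of the 16 assignments meet the threshold.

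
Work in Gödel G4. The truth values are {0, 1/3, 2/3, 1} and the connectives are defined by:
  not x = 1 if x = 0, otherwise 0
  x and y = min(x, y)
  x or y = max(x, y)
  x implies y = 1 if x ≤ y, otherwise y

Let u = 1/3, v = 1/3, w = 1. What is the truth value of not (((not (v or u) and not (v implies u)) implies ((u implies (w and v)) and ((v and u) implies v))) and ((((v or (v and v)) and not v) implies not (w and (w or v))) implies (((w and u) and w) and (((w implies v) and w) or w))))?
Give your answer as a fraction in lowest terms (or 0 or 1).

v or u = 1/3 or 1/3 = 1/3
not (v or u) = not 1/3 = 0
v implies u = 1/3 implies 1/3 = 1
not (v implies u) = not 1 = 0
not (v or u) and not (v implies u) = 0 and 0 = 0
w and v = 1 and 1/3 = 1/3
u implies (w and v) = 1/3 implies 1/3 = 1
v and u = 1/3 and 1/3 = 1/3
(v and u) implies v = 1/3 implies 1/3 = 1
(u implies (w and v)) and ((v and u) implies v) = 1 and 1 = 1
(not (v or u) and not (v implies u)) implies ((u implies (w and v)) and ((v and u) implies v)) = 0 implies 1 = 1
v and v = 1/3 and 1/3 = 1/3
v or (v and v) = 1/3 or 1/3 = 1/3
not v = not 1/3 = 0
(v or (v and v)) and not v = 1/3 and 0 = 0
w or v = 1 or 1/3 = 1
w and (w or v) = 1 and 1 = 1
not (w and (w or v)) = not 1 = 0
((v or (v and v)) and not v) implies not (w and (w or v)) = 0 implies 0 = 1
w and u = 1 and 1/3 = 1/3
(w and u) and w = 1/3 and 1 = 1/3
w implies v = 1 implies 1/3 = 1/3
(w implies v) and w = 1/3 and 1 = 1/3
((w implies v) and w) or w = 1/3 or 1 = 1
((w and u) and w) and (((w implies v) and w) or w) = 1/3 and 1 = 1/3
(((v or (v and v)) and not v) implies not (w and (w or v))) implies (((w and u) and w) and (((w implies v) and w) or w)) = 1 implies 1/3 = 1/3
((not (v or u) and not (v implies u)) implies ((u implies (w and v)) and ((v and u) implies v))) and ((((v or (v and v)) and not v) implies not (w and (w or v))) implies (((w and u) and w) and (((w implies v) and w) or w))) = 1 and 1/3 = 1/3
not (((not (v or u) and not (v implies u)) implies ((u implies (w and v)) and ((v and u) implies v))) and ((((v or (v and v)) and not v) implies not (w and (w or v))) implies (((w and u) and w) and (((w implies v) and w) or w)))) = not 1/3 = 0

0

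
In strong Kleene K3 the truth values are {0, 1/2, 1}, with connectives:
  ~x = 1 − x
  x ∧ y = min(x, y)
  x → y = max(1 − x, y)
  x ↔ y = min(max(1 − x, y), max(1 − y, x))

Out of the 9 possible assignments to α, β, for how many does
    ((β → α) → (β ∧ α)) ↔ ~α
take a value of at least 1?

2

α = 0, β = 0 ↦ 0  <
α = 0, β = 1/2 ↦ 1/2  <
α = 0, β = 1 ↦ 1  ≥
α = 1/2, β = 0 ↦ 1/2  <
α = 1/2, β = 1/2 ↦ 1/2  <
α = 1/2, β = 1 ↦ 1/2  <
α = 1, β = 0 ↦ 1  ≥
α = 1, β = 1/2 ↦ 1/2  <
α = 1, β = 1 ↦ 0  <
So 2 of the 9 assignments meet the threshold.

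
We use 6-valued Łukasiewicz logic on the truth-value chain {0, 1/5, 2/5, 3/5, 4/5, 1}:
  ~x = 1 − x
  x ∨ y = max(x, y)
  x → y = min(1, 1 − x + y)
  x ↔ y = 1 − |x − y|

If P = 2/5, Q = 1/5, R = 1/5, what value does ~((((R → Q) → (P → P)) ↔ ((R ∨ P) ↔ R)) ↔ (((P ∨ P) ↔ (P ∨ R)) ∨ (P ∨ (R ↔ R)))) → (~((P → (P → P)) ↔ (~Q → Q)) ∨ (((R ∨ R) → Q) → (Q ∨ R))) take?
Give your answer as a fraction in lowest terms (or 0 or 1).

R → Q = 1/5 → 1/5 = 1
P → P = 2/5 → 2/5 = 1
(R → Q) → (P → P) = 1 → 1 = 1
R ∨ P = 1/5 ∨ 2/5 = 2/5
(R ∨ P) ↔ R = 2/5 ↔ 1/5 = 4/5
((R → Q) → (P → P)) ↔ ((R ∨ P) ↔ R) = 1 ↔ 4/5 = 4/5
P ∨ P = 2/5 ∨ 2/5 = 2/5
P ∨ R = 2/5 ∨ 1/5 = 2/5
(P ∨ P) ↔ (P ∨ R) = 2/5 ↔ 2/5 = 1
R ↔ R = 1/5 ↔ 1/5 = 1
P ∨ (R ↔ R) = 2/5 ∨ 1 = 1
((P ∨ P) ↔ (P ∨ R)) ∨ (P ∨ (R ↔ R)) = 1 ∨ 1 = 1
(((R → Q) → (P → P)) ↔ ((R ∨ P) ↔ R)) ↔ (((P ∨ P) ↔ (P ∨ R)) ∨ (P ∨ (R ↔ R))) = 4/5 ↔ 1 = 4/5
~((((R → Q) → (P → P)) ↔ ((R ∨ P) ↔ R)) ↔ (((P ∨ P) ↔ (P ∨ R)) ∨ (P ∨ (R ↔ R)))) = ~4/5 = 1/5
P → P = 2/5 → 2/5 = 1
P → (P → P) = 2/5 → 1 = 1
~Q = ~1/5 = 4/5
~Q → Q = 4/5 → 1/5 = 2/5
(P → (P → P)) ↔ (~Q → Q) = 1 ↔ 2/5 = 2/5
~((P → (P → P)) ↔ (~Q → Q)) = ~2/5 = 3/5
R ∨ R = 1/5 ∨ 1/5 = 1/5
(R ∨ R) → Q = 1/5 → 1/5 = 1
Q ∨ R = 1/5 ∨ 1/5 = 1/5
((R ∨ R) → Q) → (Q ∨ R) = 1 → 1/5 = 1/5
~((P → (P → P)) ↔ (~Q → Q)) ∨ (((R ∨ R) → Q) → (Q ∨ R)) = 3/5 ∨ 1/5 = 3/5
~((((R → Q) → (P → P)) ↔ ((R ∨ P) ↔ R)) ↔ (((P ∨ P) ↔ (P ∨ R)) ∨ (P ∨ (R ↔ R)))) → (~((P → (P → P)) ↔ (~Q → Q)) ∨ (((R ∨ R) → Q) → (Q ∨ R))) = 1/5 → 3/5 = 1

1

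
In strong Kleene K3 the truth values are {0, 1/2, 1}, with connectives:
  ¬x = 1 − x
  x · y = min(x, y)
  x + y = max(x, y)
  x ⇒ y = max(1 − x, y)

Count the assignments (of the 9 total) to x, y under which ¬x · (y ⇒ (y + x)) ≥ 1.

2

x = 0, y = 0 ↦ 1  ≥
x = 0, y = 1/2 ↦ 1/2  <
x = 0, y = 1 ↦ 1  ≥
x = 1/2, y = 0 ↦ 1/2  <
x = 1/2, y = 1/2 ↦ 1/2  <
x = 1/2, y = 1 ↦ 1/2  <
x = 1, y = 0 ↦ 0  <
x = 1, y = 1/2 ↦ 0  <
x = 1, y = 1 ↦ 0  <
So 2 of the 9 assignments meet the threshold.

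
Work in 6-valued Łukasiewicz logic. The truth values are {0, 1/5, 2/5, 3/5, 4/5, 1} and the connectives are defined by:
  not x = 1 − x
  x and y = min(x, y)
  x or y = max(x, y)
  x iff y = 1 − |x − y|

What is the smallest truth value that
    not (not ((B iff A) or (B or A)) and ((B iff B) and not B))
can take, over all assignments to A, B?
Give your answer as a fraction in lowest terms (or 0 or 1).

Take A = 0, B = 2/5:
B iff A = 2/5 iff 0 = 3/5
B or A = 2/5 or 0 = 2/5
(B iff A) or (B or A) = 3/5 or 2/5 = 3/5
not ((B iff A) or (B or A)) = not 3/5 = 2/5
B iff B = 2/5 iff 2/5 = 1
not B = not 2/5 = 3/5
(B iff B) and not B = 1 and 3/5 = 3/5
not ((B iff A) or (B or A)) and ((B iff B) and not B) = 2/5 and 3/5 = 2/5
not (not ((B iff A) or (B or A)) and ((B iff B) and not B)) = not 2/5 = 3/5
No assignment yields a value below 3/5, so this is the minimum.

3/5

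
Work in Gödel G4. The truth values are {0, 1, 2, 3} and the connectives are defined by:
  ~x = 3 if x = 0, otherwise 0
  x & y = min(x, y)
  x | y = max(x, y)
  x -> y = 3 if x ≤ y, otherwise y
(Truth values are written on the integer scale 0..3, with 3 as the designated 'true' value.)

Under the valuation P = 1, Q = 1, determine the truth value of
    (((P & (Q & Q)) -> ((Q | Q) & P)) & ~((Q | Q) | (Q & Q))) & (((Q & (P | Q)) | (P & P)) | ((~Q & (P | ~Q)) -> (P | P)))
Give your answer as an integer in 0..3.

Q & Q = 1 & 1 = 1
P & (Q & Q) = 1 & 1 = 1
Q | Q = 1 | 1 = 1
(Q | Q) & P = 1 & 1 = 1
(P & (Q & Q)) -> ((Q | Q) & P) = 1 -> 1 = 3
Q | Q = 1 | 1 = 1
Q & Q = 1 & 1 = 1
(Q | Q) | (Q & Q) = 1 | 1 = 1
~((Q | Q) | (Q & Q)) = ~1 = 0
((P & (Q & Q)) -> ((Q | Q) & P)) & ~((Q | Q) | (Q & Q)) = 3 & 0 = 0
P | Q = 1 | 1 = 1
Q & (P | Q) = 1 & 1 = 1
P & P = 1 & 1 = 1
(Q & (P | Q)) | (P & P) = 1 | 1 = 1
~Q = ~1 = 0
~Q = ~1 = 0
P | ~Q = 1 | 0 = 1
~Q & (P | ~Q) = 0 & 1 = 0
P | P = 1 | 1 = 1
(~Q & (P | ~Q)) -> (P | P) = 0 -> 1 = 3
((Q & (P | Q)) | (P & P)) | ((~Q & (P | ~Q)) -> (P | P)) = 1 | 3 = 3
(((P & (Q & Q)) -> ((Q | Q) & P)) & ~((Q | Q) | (Q & Q))) & (((Q & (P | Q)) | (P & P)) | ((~Q & (P | ~Q)) -> (P | P))) = 0 & 3 = 0

0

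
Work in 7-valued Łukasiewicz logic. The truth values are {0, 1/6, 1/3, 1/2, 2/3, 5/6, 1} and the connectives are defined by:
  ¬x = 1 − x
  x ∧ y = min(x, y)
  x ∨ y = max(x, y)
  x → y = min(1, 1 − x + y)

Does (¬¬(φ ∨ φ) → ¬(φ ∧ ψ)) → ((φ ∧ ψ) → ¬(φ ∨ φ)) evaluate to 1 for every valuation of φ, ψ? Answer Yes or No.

At φ = 1/3, ψ = 5/6, for instance:
φ ∨ φ = 1/3 ∨ 1/3 = 1/3
¬(φ ∨ φ) = ¬1/3 = 2/3
¬¬(φ ∨ φ) = ¬2/3 = 1/3
φ ∧ ψ = 1/3 ∧ 5/6 = 1/3
¬(φ ∧ ψ) = ¬1/3 = 2/3
¬¬(φ ∨ φ) → ¬(φ ∧ ψ) = 1/3 → 2/3 = 1
(φ ∧ ψ) → ¬(φ ∨ φ) = 1/3 → 2/3 = 1
(¬¬(φ ∨ φ) → ¬(φ ∧ ψ)) → ((φ ∧ ψ) → ¬(φ ∨ φ)) = 1 → 1 = 1
and checking the remaining 48 assignments likewise gives ≥ 1 in every case.

Yes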